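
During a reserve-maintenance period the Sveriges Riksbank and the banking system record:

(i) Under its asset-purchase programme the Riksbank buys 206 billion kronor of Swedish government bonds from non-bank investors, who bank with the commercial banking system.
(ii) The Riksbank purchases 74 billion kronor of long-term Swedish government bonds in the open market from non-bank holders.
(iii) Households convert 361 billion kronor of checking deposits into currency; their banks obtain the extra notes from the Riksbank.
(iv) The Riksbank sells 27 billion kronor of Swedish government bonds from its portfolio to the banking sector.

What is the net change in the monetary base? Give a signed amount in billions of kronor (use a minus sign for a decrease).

+253 billion

Asset purchase (from non-banks) 206 billion kronor: Riksbank balance sheet expands → +206B.
Asset purchase (from non-banks) 74 billion kronor: Riksbank balance sheet expands → +74B.
Currency withdrawal 361 billion kronor: just a shift between currency and reserves — both are base money → 0.
OMO sale (to banks) 27 billion kronor: Riksbank balance sheet contracts → −27B.
Net: 206 + 74 + 0 − 27 = +253 billion.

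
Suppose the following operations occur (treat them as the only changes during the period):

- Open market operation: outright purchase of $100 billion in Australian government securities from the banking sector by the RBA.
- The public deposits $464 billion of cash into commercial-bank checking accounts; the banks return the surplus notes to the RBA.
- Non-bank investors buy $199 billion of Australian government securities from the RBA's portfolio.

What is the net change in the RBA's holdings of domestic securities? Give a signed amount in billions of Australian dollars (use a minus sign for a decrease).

OMO purchase (from banks) $100 billion: securities added to the RBA's portfolio → +$100B.
Currency deposit $464 billion: the RBA's securities portfolio is untouched → 0.
Asset sale (to non-banks) $199 billion: securities removed from the RBA's portfolio → −$199B.
Net: 100 + 0 − 199 = -$99 billion.

-$99 billion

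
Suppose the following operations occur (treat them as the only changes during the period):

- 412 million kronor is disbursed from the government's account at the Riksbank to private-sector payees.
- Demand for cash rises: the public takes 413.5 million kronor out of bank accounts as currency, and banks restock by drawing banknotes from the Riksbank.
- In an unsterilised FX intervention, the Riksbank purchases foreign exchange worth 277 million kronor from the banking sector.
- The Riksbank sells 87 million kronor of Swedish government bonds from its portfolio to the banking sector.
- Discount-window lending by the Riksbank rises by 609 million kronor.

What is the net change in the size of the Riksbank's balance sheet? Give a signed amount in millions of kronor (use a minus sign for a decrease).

+799 million

Riksbank balance sheet:
  Assets:      Securities −87M, Loans to banks +609M, Foreign assets +277M
  Liabilities: Bank reserves +797.5M, Currency in circulation +413.5M, Government deposits −412M
Commercial banking system:
  Assets:      Reserves at CB +797.5M, Securities +87M, Foreign assets −277M
  Liabilities: Checkable deposits −1.5M, Borrowings from CB +609M
Change in total Riksbank assets = +799 million.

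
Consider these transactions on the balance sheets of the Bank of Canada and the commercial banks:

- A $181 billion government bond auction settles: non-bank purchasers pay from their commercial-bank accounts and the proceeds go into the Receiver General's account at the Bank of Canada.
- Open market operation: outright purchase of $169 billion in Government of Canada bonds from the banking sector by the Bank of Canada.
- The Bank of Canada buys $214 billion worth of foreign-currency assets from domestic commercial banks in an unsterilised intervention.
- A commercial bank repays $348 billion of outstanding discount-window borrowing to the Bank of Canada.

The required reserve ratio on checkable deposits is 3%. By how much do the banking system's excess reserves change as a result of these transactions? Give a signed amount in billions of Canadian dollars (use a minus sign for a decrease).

Government account inflow $181 billion: reserves −$181B, deposits −$181B.
OMO purchase (from banks) $169 billion: reserves +$169B, deposits 0.
FX purchase $214 billion: reserves +$214B, deposits 0.
Discount-window repayment $348 billion: reserves −$348B, deposits 0.
Totals: Δreserves = −$146B, Δdeposits = −$181B.
Δrequired reserves = 3% × −$181B = −$5.43B.
Δexcess reserves = Δreserves − Δrequired = −$146B − (−$5.43B) = -$140.57 billion.

-$140.57 billion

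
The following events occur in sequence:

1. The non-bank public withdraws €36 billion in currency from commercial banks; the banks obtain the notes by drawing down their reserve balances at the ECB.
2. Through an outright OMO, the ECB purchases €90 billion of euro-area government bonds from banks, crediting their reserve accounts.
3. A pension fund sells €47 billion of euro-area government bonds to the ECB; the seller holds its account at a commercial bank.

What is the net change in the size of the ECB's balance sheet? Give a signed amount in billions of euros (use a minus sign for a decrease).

Currency withdrawal €36 billion: only the composition of liabilities changes → 0.
OMO purchase (from banks) €90 billion: an ECB asset is acquired → +€90B.
Asset purchase (from non-banks) €47 billion: an ECB asset is acquired → +€47B.
Net: 0 + 90 + 47 = +€137 billion.

+€137 billion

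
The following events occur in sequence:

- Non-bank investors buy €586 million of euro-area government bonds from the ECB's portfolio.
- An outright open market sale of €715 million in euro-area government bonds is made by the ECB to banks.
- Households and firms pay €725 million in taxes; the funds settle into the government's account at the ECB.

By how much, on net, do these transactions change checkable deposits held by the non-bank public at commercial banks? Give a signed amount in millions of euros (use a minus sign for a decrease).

-€1311 million

Asset sale (to non-banks) €586 million: non-bank counterparties' bank balances fall → −€586M.
OMO sale (to banks) €715 million: the counterparty is a bank, so public deposits are unchanged → 0.
Government account inflow €725 million: non-bank counterparties' bank balances fall → −€725M.
Net: −586 + 0 − 725 = -€1311 million.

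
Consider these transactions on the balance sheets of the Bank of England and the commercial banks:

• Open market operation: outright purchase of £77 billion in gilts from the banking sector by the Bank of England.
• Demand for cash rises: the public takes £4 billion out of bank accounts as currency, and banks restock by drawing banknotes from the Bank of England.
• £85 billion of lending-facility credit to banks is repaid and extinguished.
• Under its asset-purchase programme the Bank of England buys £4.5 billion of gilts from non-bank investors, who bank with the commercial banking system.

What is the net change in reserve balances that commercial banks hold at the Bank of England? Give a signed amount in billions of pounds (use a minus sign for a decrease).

OMO purchase (from banks) £77 billion: the Bank of England pays by crediting reserve accounts → +£77B.
Currency withdrawal £4 billion: banks swap reserves for currency → −£4B.
Discount-window repayment £85 billion: repayment is debited from reserves → −£85B.
Asset purchase (from non-banks) £4.5 billion: the Bank of England pays by crediting reserve accounts → +£4.5B.
Net: 77 − 4 − 85 + 4.5 = -£7.5 billion.

-£7.5 billion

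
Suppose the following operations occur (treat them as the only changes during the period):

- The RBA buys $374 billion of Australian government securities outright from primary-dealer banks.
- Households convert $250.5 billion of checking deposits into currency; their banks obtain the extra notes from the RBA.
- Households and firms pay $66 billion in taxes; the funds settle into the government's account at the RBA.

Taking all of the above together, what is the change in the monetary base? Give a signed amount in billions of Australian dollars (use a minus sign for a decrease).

RBA balance sheet:
  Assets:      Securities +$374B
  Liabilities: Bank reserves +$57.5B, Currency in circulation +$250.5B, Government deposits +$66B
Monetary base = currency + reserves: +$250.5B + (+$57.5B) = +$308 billion.

+$308 billion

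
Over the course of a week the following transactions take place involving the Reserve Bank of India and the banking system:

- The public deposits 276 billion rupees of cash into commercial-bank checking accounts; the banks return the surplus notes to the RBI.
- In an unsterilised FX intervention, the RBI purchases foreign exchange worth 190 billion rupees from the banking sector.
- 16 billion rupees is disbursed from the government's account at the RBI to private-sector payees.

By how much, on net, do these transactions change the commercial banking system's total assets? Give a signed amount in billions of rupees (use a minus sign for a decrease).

Currency deposit 276 billion rupees: bank balance sheets expand → +276B.
FX purchase 190 billion rupees: just an asset swap on bank balance sheets → 0.
Government spending 16 billion rupees: bank balance sheets expand → +16B.
Net: 276 + 0 + 16 = +292 billion.

+292 billion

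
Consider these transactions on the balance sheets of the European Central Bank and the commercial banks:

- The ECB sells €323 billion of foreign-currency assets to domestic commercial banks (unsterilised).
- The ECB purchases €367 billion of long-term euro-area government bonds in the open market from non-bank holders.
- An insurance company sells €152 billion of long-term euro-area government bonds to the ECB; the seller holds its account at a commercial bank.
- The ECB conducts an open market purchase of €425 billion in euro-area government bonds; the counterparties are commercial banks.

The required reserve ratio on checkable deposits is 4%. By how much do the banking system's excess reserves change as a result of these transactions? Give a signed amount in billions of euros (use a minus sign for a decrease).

+€600.24 billion

FX sale €323 billion: reserves −€323B, deposits 0.
Asset purchase (from non-banks) €367 billion: reserves +€367B, deposits +€367B.
Asset purchase (from non-banks) €152 billion: reserves +€152B, deposits +€152B.
OMO purchase (from banks) €425 billion: reserves +€425B, deposits 0.
Totals: Δreserves = +€621B, Δdeposits = +€519B.
Δrequired reserves = 4% × +€519B = +€20.76B.
Δexcess reserves = Δreserves − Δrequired = +€621B − (+€20.76B) = +€600.24 billion.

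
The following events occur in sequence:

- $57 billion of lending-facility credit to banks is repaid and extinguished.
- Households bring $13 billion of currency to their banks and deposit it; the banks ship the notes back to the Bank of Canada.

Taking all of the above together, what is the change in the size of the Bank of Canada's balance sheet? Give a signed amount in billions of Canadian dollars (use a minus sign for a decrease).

Discount-window repayment $57 billion: a Bank of Canada asset is shed → −$57B.
Currency deposit $13 billion: only the composition of liabilities changes → 0.
Net: −57 + 0 = -$57 billion.

-$57 billion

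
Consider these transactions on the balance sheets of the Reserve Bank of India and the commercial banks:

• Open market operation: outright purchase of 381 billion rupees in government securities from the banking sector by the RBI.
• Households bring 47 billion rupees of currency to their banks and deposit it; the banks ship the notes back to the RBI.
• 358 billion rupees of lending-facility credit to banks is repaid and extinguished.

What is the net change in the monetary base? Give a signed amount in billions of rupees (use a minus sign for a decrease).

+23 billion

RBI balance sheet:
  Assets:      Securities +381B, Loans to banks −358B
  Liabilities: Bank reserves +70B, Currency in circulation −47B
Monetary base = currency + reserves: −47B + (+70B) = +23 billion.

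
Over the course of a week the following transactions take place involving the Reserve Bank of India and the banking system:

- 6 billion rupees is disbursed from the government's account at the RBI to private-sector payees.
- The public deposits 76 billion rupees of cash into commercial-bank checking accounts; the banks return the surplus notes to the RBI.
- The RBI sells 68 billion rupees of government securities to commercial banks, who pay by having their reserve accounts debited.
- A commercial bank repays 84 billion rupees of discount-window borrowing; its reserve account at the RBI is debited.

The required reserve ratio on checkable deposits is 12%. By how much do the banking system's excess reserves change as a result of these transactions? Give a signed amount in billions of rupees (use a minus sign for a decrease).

-79.84 billion

Government spending 6 billion rupees: reserves +6B, deposits +6B.
Currency deposit 76 billion rupees: reserves +76B, deposits +76B.
OMO sale (to banks) 68 billion rupees: reserves −68B, deposits 0.
Discount-window repayment 84 billion rupees: reserves −84B, deposits 0.
Totals: Δreserves = −70B, Δdeposits = +82B.
Δrequired reserves = 12% × +82B = +9.84B.
Δexcess reserves = Δreserves − Δrequired = −70B − (+9.84B) = -79.84 billion.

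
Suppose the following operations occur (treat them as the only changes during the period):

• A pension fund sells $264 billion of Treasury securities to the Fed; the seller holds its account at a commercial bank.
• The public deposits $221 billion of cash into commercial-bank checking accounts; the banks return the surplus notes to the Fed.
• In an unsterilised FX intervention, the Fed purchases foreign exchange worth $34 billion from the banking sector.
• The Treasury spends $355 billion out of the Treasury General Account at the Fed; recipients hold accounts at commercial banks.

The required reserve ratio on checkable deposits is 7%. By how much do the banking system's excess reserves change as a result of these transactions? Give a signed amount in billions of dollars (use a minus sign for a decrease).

Asset purchase (from non-banks) $264 billion: reserves +$264B, deposits +$264B.
Currency deposit $221 billion: reserves +$221B, deposits +$221B.
FX purchase $34 billion: reserves +$34B, deposits 0.
Government spending $355 billion: reserves +$355B, deposits +$355B.
Totals: Δreserves = +$874B, Δdeposits = +$840B.
Δrequired reserves = 7% × +$840B = +$58.8B.
Δexcess reserves = Δreserves − Δrequired = +$874B − (+$58.8B) = +$815.2 billion.

+$815.2 billion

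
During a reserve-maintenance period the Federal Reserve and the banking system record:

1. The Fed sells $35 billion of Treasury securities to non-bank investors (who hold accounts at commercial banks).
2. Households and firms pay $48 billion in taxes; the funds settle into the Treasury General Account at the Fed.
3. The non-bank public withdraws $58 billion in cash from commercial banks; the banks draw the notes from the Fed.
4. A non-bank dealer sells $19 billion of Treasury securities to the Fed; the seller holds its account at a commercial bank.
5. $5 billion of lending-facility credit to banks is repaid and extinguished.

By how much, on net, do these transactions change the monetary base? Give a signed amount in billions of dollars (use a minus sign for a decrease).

Asset sale (to non-banks) $35 billion: Fed balance sheet contracts → −$35B.
Government account inflow $48 billion: reserves shift to a non-base liability → −$48B.
Currency withdrawal $58 billion: just a shift between currency and reserves — both are base money → 0.
Asset purchase (from non-banks) $19 billion: Fed balance sheet expands → +$19B.
Discount-window repayment $5 billion: Fed balance sheet contracts → −$5B.
Net: −35 − 48 + 0 + 19 − 5 = -$69 billion.

-$69 billion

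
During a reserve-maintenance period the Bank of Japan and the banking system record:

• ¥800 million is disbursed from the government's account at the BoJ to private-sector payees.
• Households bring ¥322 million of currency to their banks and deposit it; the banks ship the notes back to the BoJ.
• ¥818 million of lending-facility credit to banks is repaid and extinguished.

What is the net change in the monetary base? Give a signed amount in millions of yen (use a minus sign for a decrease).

-¥18 million

BoJ balance sheet:
  Assets:      Loans to banks −¥818M
  Liabilities: Bank reserves +¥304M, Currency in circulation −¥322M, Government deposits −¥800M
Monetary base = currency + reserves: −¥322M + (+¥304M) = -¥18 million.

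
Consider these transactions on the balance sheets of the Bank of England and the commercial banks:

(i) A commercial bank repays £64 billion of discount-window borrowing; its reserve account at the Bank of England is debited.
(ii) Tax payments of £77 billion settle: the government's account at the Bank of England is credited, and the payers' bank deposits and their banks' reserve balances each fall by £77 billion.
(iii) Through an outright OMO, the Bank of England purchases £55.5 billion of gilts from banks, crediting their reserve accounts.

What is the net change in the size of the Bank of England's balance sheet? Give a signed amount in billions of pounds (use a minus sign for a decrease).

Discount-window repayment £64 billion: a Bank of England asset is shed → −£64B.
Government account inflow £77 billion: only the composition of liabilities changes → 0.
OMO purchase (from banks) £55.5 billion: a Bank of England asset is acquired → +£55.5B.
Net: −64 + 0 + 55.5 = -£8.5 billion.

-£8.5 billion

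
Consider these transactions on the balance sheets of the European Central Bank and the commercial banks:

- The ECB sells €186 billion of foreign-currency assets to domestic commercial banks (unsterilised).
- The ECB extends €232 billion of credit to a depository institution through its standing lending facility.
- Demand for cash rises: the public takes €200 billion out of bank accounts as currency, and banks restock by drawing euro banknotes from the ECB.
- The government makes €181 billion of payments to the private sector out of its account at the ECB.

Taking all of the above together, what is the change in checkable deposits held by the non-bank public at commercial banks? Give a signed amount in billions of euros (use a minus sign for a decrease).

-€19 billion

FX sale €186 billion: the counterparty is a bank, so public deposits are unchanged → 0.
Discount-window loan €232 billion: the counterparty is a bank, so public deposits are unchanged → 0.
Currency withdrawal €200 billion: non-bank counterparties' bank balances fall → −€200B.
Government spending €181 billion: non-bank counterparties' bank balances rise → +€181B.
Net: 0 + 0 − 200 + 181 = -€19 billion.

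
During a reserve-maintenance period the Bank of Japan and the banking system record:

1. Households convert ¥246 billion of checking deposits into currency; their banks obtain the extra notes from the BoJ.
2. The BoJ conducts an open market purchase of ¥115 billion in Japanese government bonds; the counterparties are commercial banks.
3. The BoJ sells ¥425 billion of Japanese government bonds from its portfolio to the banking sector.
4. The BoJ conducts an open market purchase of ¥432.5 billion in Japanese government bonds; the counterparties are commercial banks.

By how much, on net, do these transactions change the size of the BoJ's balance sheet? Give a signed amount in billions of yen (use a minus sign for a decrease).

+¥122.5 billion

BoJ balance sheet:
  Assets:      Securities +¥122.5B
  Liabilities: Bank reserves −¥123.5B, Currency in circulation +¥246B
Commercial banking system:
  Assets:      Reserves at CB −¥123.5B, Securities −¥122.5B
  Liabilities: Checkable deposits −¥246B
Change in total BoJ assets = +¥122.5 billion.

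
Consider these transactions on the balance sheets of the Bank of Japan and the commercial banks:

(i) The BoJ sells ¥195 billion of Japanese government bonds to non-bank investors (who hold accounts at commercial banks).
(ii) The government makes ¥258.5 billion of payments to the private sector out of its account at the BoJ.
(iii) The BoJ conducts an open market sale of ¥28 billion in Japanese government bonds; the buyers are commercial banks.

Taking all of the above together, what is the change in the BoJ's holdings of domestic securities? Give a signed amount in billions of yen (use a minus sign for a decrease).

-¥223 billion

BoJ balance sheet:
  Assets:      Securities −¥223B
  Liabilities: Bank reserves +¥35.5B, Government deposits −¥258.5B
So the change in the BoJ's holdings of domestic securities is -¥223 billion.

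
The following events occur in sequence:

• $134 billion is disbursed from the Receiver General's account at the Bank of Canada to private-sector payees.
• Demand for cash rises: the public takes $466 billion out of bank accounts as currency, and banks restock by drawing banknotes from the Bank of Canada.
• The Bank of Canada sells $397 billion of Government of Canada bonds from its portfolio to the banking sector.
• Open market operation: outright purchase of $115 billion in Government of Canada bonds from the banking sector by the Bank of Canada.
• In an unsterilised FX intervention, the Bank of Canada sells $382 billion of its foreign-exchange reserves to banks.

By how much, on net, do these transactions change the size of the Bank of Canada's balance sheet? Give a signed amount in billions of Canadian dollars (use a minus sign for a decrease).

-$664 billion

Government spending $134 billion: only the composition of liabilities changes → 0.
Currency withdrawal $466 billion: only the composition of liabilities changes → 0.
OMO sale (to banks) $397 billion: a Bank of Canada asset is shed → −$397B.
OMO purchase (from banks) $115 billion: a Bank of Canada asset is acquired → +$115B.
FX sale $382 billion: a Bank of Canada asset is shed → −$382B.
Net: 0 + 0 − 397 + 115 − 382 = -$664 billion.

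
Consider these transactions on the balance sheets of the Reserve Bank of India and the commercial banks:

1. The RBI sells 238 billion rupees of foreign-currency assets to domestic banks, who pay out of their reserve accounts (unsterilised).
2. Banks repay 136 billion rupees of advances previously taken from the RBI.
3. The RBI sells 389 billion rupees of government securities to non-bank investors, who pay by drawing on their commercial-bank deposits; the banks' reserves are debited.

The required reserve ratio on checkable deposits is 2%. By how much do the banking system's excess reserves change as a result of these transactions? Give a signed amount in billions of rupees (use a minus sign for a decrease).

-755.22 billion

FX sale 238 billion rupees: reserves −238B, deposits 0.
Discount-window repayment 136 billion rupees: reserves −136B, deposits 0.
Asset sale (to non-banks) 389 billion rupees: reserves −389B, deposits −389B.
Totals: Δreserves = −763B, Δdeposits = −389B.
Δrequired reserves = 2% × −389B = −7.78B.
Δexcess reserves = Δreserves − Δrequired = −763B − (−7.78B) = -755.22 billion.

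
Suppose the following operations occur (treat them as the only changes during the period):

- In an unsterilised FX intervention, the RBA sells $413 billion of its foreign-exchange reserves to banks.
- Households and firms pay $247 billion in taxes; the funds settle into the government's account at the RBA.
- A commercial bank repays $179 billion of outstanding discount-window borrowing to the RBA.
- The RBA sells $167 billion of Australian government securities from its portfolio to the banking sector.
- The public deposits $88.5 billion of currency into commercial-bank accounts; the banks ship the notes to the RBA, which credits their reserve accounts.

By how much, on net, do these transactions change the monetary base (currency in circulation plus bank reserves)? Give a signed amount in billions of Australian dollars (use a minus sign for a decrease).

-$1006 billion

FX sale $413 billion: RBA balance sheet contracts → −$413B.
Government account inflow $247 billion: reserves shift to a non-base liability → −$247B.
Discount-window repayment $179 billion: RBA balance sheet contracts → −$179B.
OMO sale (to banks) $167 billion: RBA balance sheet contracts → −$167B.
Currency deposit $88.5 billion: just a shift between currency and reserves — both are base money → 0.
Net: −413 − 247 − 179 − 167 + 0 = -$1006 billion.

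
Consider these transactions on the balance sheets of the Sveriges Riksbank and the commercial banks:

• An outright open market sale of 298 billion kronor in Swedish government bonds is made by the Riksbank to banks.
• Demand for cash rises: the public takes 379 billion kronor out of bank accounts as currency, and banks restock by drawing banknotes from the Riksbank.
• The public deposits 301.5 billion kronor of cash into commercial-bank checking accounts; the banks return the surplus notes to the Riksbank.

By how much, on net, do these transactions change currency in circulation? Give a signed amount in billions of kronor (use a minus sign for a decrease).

+77.5 billion

Riksbank balance sheet:
  Assets:      Securities −298B
  Liabilities: Bank reserves −375.5B, Currency in circulation +77.5B
Commercial banking system:
  Assets:      Reserves at CB −375.5B, Securities +298B
  Liabilities: Checkable deposits −77.5B
So the change in currency in circulation is +77.5 billion.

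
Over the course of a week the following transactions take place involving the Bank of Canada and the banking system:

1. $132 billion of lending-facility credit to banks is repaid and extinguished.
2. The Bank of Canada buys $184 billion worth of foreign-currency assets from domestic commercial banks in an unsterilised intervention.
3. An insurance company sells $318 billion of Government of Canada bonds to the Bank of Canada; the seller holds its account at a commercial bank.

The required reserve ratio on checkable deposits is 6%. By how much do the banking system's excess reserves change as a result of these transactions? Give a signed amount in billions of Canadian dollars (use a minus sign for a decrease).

Discount-window repayment $132 billion: reserves −$132B, deposits 0.
FX purchase $184 billion: reserves +$184B, deposits 0.
Asset purchase (from non-banks) $318 billion: reserves +$318B, deposits +$318B.
Totals: Δreserves = +$370B, Δdeposits = +$318B.
Δrequired reserves = 6% × +$318B = +$19.08B.
Δexcess reserves = Δreserves − Δrequired = +$370B − (+$19.08B) = +$350.92 billion.

+$350.92 billion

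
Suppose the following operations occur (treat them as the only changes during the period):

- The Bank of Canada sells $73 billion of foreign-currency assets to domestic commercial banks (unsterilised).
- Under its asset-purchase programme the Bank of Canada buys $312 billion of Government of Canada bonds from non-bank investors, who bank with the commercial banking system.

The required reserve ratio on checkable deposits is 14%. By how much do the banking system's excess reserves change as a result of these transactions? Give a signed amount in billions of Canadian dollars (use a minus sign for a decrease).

+$195.32 billion

FX sale $73 billion: reserves −$73B, deposits 0.
Asset purchase (from non-banks) $312 billion: reserves +$312B, deposits +$312B.
Totals: Δreserves = +$239B, Δdeposits = +$312B.
Δrequired reserves = 14% × +$312B = +$43.68B.
Δexcess reserves = Δreserves − Δrequired = +$239B − (+$43.68B) = +$195.32 billion.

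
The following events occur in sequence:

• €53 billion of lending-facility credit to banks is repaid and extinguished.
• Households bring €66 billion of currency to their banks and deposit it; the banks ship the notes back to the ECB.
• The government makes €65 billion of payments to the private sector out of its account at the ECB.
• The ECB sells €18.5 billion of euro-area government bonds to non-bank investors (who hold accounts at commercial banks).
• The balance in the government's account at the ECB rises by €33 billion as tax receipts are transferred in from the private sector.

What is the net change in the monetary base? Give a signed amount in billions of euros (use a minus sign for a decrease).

Discount-window repayment €53 billion: ECB balance sheet contracts → −€53B.
Currency deposit €66 billion: just a shift between currency and reserves — both are base money → 0.
Government spending €65 billion: a non-base liability converts back to reserves → +€65B.
Asset sale (to non-banks) €18.5 billion: ECB balance sheet contracts → −€18.5B.
Government account inflow €33 billion: reserves shift to a non-base liability → −€33B.
Net: −53 + 0 + 65 − 18.5 − 33 = -€39.5 billion.

-€39.5 billion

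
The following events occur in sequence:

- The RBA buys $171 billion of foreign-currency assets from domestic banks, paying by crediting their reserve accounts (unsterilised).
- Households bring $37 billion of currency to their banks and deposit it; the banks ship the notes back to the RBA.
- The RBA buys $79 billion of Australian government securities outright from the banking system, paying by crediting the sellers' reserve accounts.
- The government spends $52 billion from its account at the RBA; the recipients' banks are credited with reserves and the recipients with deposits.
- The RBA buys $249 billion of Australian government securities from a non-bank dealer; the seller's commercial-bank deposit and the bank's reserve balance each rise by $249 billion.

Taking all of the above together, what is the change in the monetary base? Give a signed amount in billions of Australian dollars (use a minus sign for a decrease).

FX purchase $171 billion: RBA balance sheet expands → +$171B.
Currency deposit $37 billion: just a shift between currency and reserves — both are base money → 0.
OMO purchase (from banks) $79 billion: RBA balance sheet expands → +$79B.
Government spending $52 billion: a non-base liability converts back to reserves → +$52B.
Asset purchase (from non-banks) $249 billion: RBA balance sheet expands → +$249B.
Net: 171 + 0 + 79 + 52 + 249 = +$551 billion.

+$551 billion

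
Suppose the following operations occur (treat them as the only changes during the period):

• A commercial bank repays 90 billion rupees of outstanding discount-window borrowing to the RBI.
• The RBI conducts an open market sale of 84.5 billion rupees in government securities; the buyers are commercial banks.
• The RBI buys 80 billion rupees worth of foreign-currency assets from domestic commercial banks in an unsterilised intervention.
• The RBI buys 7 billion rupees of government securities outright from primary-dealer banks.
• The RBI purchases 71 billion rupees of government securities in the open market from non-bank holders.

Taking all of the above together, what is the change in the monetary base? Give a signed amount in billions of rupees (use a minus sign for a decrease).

RBI balance sheet:
  Assets:      Securities −6.5B, Loans to banks −90B, Foreign assets +80B
  Liabilities: Bank reserves −16.5B
Commercial banking system:
  Assets:      Reserves at CB −16.5B, Securities +77.5B, Foreign assets −80B
  Liabilities: Checkable deposits +71B, Borrowings from CB −90B
Monetary base = currency + reserves: 0 + (−16.5B) = -16.5 billion.

-16.5 billion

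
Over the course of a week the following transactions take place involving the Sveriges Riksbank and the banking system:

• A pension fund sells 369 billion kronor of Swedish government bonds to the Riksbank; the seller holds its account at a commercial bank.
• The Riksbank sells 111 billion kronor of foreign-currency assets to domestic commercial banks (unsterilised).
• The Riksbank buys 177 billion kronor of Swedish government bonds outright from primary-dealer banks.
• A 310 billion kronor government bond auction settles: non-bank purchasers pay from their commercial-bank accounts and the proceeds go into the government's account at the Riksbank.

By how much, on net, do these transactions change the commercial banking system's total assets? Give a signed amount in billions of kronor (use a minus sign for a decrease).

+59 billion

Riksbank balance sheet:
  Assets:      Securities +546B, Foreign assets −111B
  Liabilities: Bank reserves +125B, Government deposits +310B
Commercial banking system:
  Assets:      Reserves at CB +125B, Securities −177B, Foreign assets +111B
  Liabilities: Checkable deposits +59B
Change in total bank assets = +59 billion.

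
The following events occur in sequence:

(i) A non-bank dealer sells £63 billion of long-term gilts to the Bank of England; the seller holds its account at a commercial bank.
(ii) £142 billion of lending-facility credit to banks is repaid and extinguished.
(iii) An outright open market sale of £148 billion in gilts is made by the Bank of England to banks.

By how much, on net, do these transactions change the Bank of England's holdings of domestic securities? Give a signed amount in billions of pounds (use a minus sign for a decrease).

Asset purchase (from non-banks) £63 billion: securities added to the Bank of England's portfolio → +£63B.
Discount-window repayment £142 billion: the Bank of England's securities portfolio is untouched → 0.
OMO sale (to banks) £148 billion: securities removed from the Bank of England's portfolio → −£148B.
Net: 63 + 0 − 148 = -£85 billion.

-£85 billion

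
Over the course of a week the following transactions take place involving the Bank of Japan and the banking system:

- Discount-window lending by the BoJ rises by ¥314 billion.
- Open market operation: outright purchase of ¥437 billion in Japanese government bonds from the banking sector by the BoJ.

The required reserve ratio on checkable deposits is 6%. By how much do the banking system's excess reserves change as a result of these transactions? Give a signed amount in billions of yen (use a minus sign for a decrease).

+¥751 billion

Discount-window loan ¥314 billion: reserves +¥314B, deposits 0.
OMO purchase (from banks) ¥437 billion: reserves +¥437B, deposits 0.
Totals: Δreserves = +¥751B, Δdeposits = 0.
Δrequired reserves = 6% × 0 = 0.
Δexcess reserves = Δreserves − Δrequired = +¥751B − (0) = +¥751 billion.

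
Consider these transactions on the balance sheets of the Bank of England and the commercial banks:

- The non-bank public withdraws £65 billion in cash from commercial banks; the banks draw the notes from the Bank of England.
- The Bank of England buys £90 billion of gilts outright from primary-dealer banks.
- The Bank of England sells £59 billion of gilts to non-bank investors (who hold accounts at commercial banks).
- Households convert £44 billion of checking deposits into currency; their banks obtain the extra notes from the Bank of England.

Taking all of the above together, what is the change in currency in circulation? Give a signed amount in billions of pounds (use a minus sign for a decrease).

+£109 billion

Currency withdrawal £65 billion: notes leave the central bank → +£65B.
OMO purchase (from banks) £90 billion: no currency enters or leaves circulation → 0.
Asset sale (to non-banks) £59 billion: no currency enters or leaves circulation → 0.
Currency withdrawal £44 billion: notes leave the central bank → +£44B.
Net: 65 + 0 + 0 + 44 = +£109 billion.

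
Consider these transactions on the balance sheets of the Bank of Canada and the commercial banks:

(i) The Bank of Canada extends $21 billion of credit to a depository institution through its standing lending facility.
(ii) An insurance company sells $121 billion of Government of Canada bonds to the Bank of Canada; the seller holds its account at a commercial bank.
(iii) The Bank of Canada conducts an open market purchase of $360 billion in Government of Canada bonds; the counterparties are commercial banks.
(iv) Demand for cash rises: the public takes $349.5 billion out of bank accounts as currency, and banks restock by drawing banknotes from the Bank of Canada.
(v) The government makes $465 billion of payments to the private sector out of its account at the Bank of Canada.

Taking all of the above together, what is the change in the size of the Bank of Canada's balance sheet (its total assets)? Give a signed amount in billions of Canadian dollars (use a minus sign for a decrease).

+$502 billion

Discount-window loan $21 billion: a Bank of Canada asset is acquired → +$21B.
Asset purchase (from non-banks) $121 billion: a Bank of Canada asset is acquired → +$121B.
OMO purchase (from banks) $360 billion: a Bank of Canada asset is acquired → +$360B.
Currency withdrawal $349.5 billion: only the composition of liabilities changes → 0.
Government spending $465 billion: only the composition of liabilities changes → 0.
Net: 21 + 121 + 360 + 0 + 0 = +$502 billion.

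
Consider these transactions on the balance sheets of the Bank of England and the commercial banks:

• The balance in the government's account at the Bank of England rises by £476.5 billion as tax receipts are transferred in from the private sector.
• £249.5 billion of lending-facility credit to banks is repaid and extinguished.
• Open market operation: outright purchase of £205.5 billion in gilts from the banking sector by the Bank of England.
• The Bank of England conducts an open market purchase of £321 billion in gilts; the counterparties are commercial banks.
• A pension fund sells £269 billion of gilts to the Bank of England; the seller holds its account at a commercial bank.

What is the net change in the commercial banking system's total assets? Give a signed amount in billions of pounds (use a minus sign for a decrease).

-£457 billion

Bank of England balance sheet:
  Assets:      Securities +£795.5B, Loans to banks −£249.5B
  Liabilities: Bank reserves +£69.5B, Government deposits +£476.5B
Commercial banking system:
  Assets:      Reserves at CB +£69.5B, Securities −£526.5B
  Liabilities: Checkable deposits −£207.5B, Borrowings from CB −£249.5B
Change in total bank assets = -£457 billion.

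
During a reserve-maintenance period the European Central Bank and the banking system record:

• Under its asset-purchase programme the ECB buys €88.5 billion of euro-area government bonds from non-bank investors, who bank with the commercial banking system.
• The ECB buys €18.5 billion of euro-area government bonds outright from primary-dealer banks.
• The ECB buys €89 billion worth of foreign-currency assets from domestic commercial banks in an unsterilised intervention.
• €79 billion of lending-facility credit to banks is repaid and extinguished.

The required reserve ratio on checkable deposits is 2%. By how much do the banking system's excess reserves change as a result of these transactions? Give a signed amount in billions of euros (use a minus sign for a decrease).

+€115.23 billion

Asset purchase (from non-banks) €88.5 billion: reserves +€88.5B, deposits +€88.5B.
OMO purchase (from banks) €18.5 billion: reserves +€18.5B, deposits 0.
FX purchase €89 billion: reserves +€89B, deposits 0.
Discount-window repayment €79 billion: reserves −€79B, deposits 0.
Totals: Δreserves = +€117B, Δdeposits = +€88.5B.
Δrequired reserves = 2% × +€88.5B = +€1.77B.
Δexcess reserves = Δreserves − Δrequired = +€117B − (+€1.77B) = +€115.23 billion.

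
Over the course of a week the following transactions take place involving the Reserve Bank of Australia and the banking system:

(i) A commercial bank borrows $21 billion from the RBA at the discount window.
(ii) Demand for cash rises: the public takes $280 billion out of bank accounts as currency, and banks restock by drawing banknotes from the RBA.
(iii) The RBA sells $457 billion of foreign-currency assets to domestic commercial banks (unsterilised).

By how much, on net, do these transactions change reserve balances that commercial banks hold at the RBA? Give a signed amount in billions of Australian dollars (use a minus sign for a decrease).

-$716 billion

Discount-window loan $21 billion: the loan is credited to the bank's reserve account → +$21B.
Currency withdrawal $280 billion: banks swap reserves for currency → −$280B.
FX sale $457 billion: the buying banks pay out of their reserve balances → −$457B.
Net: 21 − 280 − 457 = -$716 billion.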